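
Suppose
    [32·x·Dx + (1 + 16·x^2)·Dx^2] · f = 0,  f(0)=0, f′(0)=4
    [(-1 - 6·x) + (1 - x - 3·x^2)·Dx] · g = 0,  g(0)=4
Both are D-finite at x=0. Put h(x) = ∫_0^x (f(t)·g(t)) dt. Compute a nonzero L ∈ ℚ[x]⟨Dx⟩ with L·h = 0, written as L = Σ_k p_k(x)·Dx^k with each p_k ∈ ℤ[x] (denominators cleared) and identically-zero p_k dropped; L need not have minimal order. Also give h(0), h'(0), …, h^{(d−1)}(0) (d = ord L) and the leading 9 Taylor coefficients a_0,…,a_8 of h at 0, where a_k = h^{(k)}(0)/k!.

L = (6 + 32·x + 288·x^2)·Dx + (2 - 20·x + 64·x^2 + 288·x^3)·Dx^2 + (-1 + x - 13·x^2 + 16·x^3 + 48·x^4)·Dx^3  (order 3).
h: a_k = 0, 0, 8, 16/3, -16/3, 16/3, 5864/45, 12928/105, -80782/105, …
ICs: h(0) = 0, h′(0) = 0, h′′(0) = 16.

f: a_k = 0, 4, 0, -64/3, 0, 1024/5, 0, -16384/7, 0, …
g: a_k = 4, 4, 16, 28, 76, 160, 388, 868, 2032, …
Product ⇒ symmetric product L₀, ord ≤ 2.
h=∫h₀ ⇒ L = L₀·Dx.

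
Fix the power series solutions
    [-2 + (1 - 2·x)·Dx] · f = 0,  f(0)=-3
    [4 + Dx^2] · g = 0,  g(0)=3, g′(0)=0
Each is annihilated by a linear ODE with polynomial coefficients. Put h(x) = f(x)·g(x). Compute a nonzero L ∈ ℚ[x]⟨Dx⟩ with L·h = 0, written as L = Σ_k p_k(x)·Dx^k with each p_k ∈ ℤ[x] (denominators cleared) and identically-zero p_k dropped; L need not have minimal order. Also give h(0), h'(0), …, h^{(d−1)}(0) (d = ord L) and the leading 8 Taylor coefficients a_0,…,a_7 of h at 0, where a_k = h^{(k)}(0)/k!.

L = (-4 + 8·x) + 4·Dx + (-1 + 2·x)·Dx^2  (order 2).
h: a_k = -9, -18, -18, -36, -78, -156, -1556/5, -3112/5, …
ICs: h(0) = -9, h′(0) = -18.

f: a_k = -3, -6, -12, -24, -48, -96, -192, -384, …
g: a_k = 3, 0, -6, 0, 2, 0, -4/15, 0, …
Product ⇒ symmetric product L₀, ord ≤ 2.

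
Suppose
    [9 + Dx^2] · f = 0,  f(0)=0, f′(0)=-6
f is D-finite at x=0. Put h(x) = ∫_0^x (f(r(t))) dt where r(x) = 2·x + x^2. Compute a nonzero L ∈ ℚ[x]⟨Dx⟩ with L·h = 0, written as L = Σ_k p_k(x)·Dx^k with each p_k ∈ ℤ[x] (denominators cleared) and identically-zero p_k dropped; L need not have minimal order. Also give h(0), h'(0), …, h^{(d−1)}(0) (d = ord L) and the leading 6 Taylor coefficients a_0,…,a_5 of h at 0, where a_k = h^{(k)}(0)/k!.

f: a_k = 0, -6, 0, 9, 0, -81/20, …
f∘r: x↦r, Dx↦Dx/r' in L_f ⇒ L₀.
Integrate: L := L₀·Dx.
L = (36 + 108·x + 108·x^2 + 36·x^3)·Dx - Dx^2 + (1 + x)·Dx^3  (order 3).
h: a_k = 0, 0, -6, -2, 18, 108/5, …
ICs: h(0) = 0, h′(0) = 0, h′′(0) = -12.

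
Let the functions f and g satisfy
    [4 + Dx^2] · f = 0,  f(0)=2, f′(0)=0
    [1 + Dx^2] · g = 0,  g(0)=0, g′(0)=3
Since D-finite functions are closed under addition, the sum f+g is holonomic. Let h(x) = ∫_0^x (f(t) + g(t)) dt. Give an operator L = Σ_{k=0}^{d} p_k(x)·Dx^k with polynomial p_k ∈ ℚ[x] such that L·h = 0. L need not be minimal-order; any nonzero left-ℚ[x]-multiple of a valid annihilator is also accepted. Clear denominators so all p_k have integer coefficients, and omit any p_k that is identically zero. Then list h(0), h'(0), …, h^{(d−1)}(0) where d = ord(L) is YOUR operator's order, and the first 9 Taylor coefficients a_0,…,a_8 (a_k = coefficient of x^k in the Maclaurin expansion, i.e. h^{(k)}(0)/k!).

f: a_k = 2, 0, -4, 0, 4/3, 0, -8/45, 0, 4/315, …
g: a_k = 0, 3, 0, -1/2, 0, 1/40, 0, -1/1680, 0, …
L₀ := lclm(L_f,L_g); ord L₀ ≤ 2+2.
h=∫h₀ ⇒ L = L₀·Dx.
L = 4·Dx + 5·Dx^3 + Dx^5  (order 5).
h: a_k = 0, 2, 3/2, -4/3, -1/8, 4/15, 1/240, -8/315, -1/13440, …
ICs: h(0) = 0, h′(0) = 2, h′′(0) = 3, h′′′(0) = -8, h′′′′(0) = -3.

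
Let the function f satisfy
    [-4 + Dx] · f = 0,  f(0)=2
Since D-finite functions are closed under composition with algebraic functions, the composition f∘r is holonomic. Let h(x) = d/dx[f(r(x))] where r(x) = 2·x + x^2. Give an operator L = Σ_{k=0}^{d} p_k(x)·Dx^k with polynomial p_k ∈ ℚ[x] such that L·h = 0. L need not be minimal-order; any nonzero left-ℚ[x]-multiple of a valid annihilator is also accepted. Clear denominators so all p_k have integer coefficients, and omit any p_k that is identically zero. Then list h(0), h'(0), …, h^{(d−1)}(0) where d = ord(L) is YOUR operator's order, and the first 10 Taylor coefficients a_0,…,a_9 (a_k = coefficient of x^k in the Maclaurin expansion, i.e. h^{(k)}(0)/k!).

f: a_k = 2, 8, 16, 64/3, 64/3, 256/15, 512/45, 2048/315, 1024/315, 4096/2835, …
Substitute x→r, Dx→(1/r')Dx; clear ⇒ L₀.
h₀' ⇒ L via d/dx closure of L₀.
L = (9 + 16·x + 8·x^2) + (-1 - x)·Dx  (order 1).
h: a_k = 16, 144, 704, 7360/3, 6784, 236416/15, 1434112/45, 6030848/105, 5913088/63, 399356416/2835, …
ICs: h(0) = 16.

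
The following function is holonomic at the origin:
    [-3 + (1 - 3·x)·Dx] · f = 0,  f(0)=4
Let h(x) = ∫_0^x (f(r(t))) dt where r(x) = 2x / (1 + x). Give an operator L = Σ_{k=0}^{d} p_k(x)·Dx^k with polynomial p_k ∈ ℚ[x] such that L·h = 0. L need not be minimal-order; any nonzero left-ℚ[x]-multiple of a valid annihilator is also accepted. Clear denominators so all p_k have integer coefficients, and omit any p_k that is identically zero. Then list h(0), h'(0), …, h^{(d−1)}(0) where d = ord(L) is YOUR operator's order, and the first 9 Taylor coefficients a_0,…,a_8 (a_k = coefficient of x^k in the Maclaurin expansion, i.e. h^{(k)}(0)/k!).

f: a_k = 4, 12, 36, 108, 324, 972, 2916, 8748, 26244, …
L₀ from L_f via x↦r, Dx↦r'^{-1}Dx.
∫: right-multiply L₀ by Dx.
L = 6·Dx + (-1 + 4·x + 5·x^2)·Dx^2  (order 2).
h: a_k = 0, 4, 12, 40, 150, 600, 2500, 75000/7, 46875, …
ICs: h(0) = 0, h′(0) = 4.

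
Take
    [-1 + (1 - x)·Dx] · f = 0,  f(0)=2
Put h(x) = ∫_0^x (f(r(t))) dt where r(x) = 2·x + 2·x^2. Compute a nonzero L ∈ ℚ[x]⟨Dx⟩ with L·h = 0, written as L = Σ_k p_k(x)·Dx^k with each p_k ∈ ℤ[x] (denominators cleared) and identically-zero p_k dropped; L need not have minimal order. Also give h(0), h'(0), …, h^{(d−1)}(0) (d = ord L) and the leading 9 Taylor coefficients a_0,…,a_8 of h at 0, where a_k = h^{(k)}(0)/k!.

L = (2 + 4·x)·Dx + (-1 + 2·x + 2·x^2)·Dx^2  (order 2).
h: a_k = 0, 2, 2, 4, 8, 88/5, 40, 656/7, 224, …
ICs: h(0) = 0, h′(0) = 2.

f: a_k = 2, 2, 2, 2, 2, 2, 2, 2, 2, …
Change of var in L_f (x↦r) gives L₀.
∫: right-multiply L₀ by Dx.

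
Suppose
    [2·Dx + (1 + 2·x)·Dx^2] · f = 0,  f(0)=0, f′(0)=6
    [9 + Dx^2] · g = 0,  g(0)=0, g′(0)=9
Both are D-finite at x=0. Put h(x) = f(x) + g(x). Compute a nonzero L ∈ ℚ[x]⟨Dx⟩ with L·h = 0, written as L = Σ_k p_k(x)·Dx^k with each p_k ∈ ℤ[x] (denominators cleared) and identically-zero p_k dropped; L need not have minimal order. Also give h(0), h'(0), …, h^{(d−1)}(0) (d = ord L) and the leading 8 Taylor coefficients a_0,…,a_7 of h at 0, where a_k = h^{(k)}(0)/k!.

f: a_k = 0, 6, -6, 8, -12, 96/5, -32, 384/7, …
g: a_k = 0, 9, 0, -27/2, 0, 243/40, 0, -729/560, …
f+g: L₀ = lclm(L_f,L_g), ord ≤ 2+2.
L = (594 + 648·x + 648·x^2)·Dx + (153 + 630·x + 972·x^2 + 648·x^3)·Dx^2 + (66 + 72·x + 72·x^2)·Dx^3 + (17 + 70·x + 108·x^2 + 72·x^3)·Dx^4  (order 4).
h: a_k = 0, 15, -6, -11/2, -12, 1011/40, -32, 29991/560, …
ICs: h(0) = 0, h′(0) = 15, h′′(0) = -12, h′′′(0) = -33.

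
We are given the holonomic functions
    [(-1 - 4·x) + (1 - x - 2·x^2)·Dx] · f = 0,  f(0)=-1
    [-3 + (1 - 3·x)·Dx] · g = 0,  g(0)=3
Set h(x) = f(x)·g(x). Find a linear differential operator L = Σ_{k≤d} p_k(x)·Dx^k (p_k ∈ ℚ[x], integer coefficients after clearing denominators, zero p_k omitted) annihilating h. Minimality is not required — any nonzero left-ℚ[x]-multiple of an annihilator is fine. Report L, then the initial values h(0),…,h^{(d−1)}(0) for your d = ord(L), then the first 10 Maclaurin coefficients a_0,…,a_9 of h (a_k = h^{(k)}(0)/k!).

f: a_k = -1, -1, -3, -5, -11, -21, -43, -85, -171, -341, …
g: a_k = 3, 9, 27, 81, 243, 729, 2187, 6561, 19683, 59049, …
Product ⇒ symmetric product L₀, ord ≤ 1.
L = (-4 + 2·x + 18·x^2) + (1 - 4·x + x^2 + 6·x^3)·Dx  (order 1).
h: a_k = -3, -12, -45, -150, -483, -1512, -4665, -14250, -43263, -130812, …
ICs: h(0) = -3.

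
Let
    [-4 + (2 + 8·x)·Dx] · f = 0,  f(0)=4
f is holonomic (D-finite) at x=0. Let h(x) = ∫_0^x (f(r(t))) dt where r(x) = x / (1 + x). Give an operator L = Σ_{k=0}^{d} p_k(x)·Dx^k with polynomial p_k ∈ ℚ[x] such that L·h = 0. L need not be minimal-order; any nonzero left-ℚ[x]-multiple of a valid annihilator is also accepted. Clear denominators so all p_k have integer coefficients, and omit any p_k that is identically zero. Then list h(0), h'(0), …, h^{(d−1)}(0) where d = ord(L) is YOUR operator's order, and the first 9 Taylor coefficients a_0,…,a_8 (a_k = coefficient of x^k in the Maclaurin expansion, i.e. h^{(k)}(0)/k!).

f: a_k = 4, 8, -8, 16, -40, 112, -336, 1056, -3432, …
Substitute x→r, Dx→(1/r')Dx; clear ⇒ L₀.
h=∫h₀ ⇒ L = L₀·Dx.
L = -2·Dx + (1 + 6·x + 5·x^2)·Dx^2  (order 2).
h: a_k = 0, 4, 4, -16/3, 10, -24, 68, -1504/7, 731, …
ICs: h(0) = 0, h′(0) = 4.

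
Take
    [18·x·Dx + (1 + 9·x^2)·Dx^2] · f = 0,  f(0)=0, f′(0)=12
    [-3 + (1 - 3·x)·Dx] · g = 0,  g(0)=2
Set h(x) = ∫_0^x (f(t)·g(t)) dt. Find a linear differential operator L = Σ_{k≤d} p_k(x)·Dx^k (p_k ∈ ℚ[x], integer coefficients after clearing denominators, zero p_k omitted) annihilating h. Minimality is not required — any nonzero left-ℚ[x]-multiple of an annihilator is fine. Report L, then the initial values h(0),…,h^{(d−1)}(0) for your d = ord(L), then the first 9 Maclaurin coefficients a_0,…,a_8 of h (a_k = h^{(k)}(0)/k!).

f: a_k = 0, 12, 0, -36, 0, 972/5, 0, -8748/7, 0, …
g: a_k = 2, 6, 18, 54, 162, 486, 1458, 4374, 13122, …
Product ⇒ symmetric product L₀, ord ≤ 2.
∫: right-multiply L₀ by Dx.
L = 54·x·Dx + (6 - 18·x + 108·x^2)·Dx^2 + (-1 + 3·x - 9·x^2 + 27·x^3)·Dx^3  (order 3).
h: a_k = 0, 0, 12, 24, 36, 432/5, 1404/5, 25272/35, 55404/35, …
ICs: h(0) = 0, h′(0) = 0, h′′(0) = 24.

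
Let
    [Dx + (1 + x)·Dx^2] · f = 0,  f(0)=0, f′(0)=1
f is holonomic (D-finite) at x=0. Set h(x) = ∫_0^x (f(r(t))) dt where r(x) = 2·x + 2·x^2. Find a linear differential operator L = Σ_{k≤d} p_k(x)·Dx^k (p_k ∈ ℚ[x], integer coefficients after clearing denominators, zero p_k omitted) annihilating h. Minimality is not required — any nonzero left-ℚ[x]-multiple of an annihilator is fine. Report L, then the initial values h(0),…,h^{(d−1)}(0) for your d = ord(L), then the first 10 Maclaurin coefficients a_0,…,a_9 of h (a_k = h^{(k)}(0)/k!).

f: a_k = 0, 1, -1/2, 1/3, -1/4, 1/5, -1/6, 1/7, -1/8, 1/9, …
Substitute x→r, Dx→(1/r')Dx; clear ⇒ L₀.
h=∫h₀ ⇒ L = L₀·Dx.
L = (4·x + 4·x^2)·Dx^2 + (1 + 4·x + 6·x^2 + 4·x^3)·Dx^3  (order 3).
h: a_k = 0, 0, 1, 0, -1/3, 2/5, -4/15, 0, 2/7, -4/9, …
ICs: h(0) = 0, h′(0) = 0, h′′(0) = 2.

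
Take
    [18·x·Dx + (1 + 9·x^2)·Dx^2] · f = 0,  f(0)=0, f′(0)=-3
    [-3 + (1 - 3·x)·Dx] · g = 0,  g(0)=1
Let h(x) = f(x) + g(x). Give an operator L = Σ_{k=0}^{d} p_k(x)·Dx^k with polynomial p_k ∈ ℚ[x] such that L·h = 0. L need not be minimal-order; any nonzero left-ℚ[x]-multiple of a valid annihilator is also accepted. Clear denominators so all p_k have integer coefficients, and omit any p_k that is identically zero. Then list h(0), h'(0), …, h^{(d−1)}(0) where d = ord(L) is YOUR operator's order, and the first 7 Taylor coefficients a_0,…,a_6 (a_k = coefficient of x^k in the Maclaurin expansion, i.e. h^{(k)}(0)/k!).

L = (18 - 216·x - 486·x^2)·Dx + (-12 + 18·x - 108·x^2 - 486·x^3)·Dx^2 + (1 - 81·x^4)·Dx^3  (order 3).
h: a_k = 1, 0, 9, 36, 81, 972/5, 729, …
ICs: h(0) = 1, h′(0) = 0, h′′(0) = 18.

f: a_k = 0, -3, 0, 9, 0, -243/5, 0, …
g: a_k = 1, 3, 9, 27, 81, 243, 729, …
f+g: L₀ = lclm(L_f,L_g), ord ≤ 2+1.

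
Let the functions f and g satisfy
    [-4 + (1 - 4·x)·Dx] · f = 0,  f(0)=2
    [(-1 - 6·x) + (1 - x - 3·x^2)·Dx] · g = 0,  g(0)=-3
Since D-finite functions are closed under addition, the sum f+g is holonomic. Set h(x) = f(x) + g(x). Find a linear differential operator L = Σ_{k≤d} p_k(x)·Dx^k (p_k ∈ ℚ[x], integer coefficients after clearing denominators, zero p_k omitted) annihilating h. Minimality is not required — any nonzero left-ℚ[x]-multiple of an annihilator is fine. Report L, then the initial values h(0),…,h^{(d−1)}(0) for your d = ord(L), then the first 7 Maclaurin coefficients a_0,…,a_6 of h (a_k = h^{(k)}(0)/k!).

f: a_k = 2, 8, 32, 128, 512, 2048, 8192, …
g: a_k = -3, -3, -12, -21, -57, -120, -291, …
Sum ⇒ L₀ = lclm(L_f,L_g) in ℚ(x)⟨Dx⟩.
L = (-72·x + 72·x^2 - 96·x^3) + (8 - 6·x - 66·x^2 + 112·x^3 - 192·x^4)·Dx + (-1 + 7·x - 15·x^2 + 10·x^3 + 20·x^4 - 48·x^5)·Dx^2  (order 2).
h: a_k = -1, 5, 20, 107, 455, 1928, 7901, …
ICs: h(0) = -1, h′(0) = 5.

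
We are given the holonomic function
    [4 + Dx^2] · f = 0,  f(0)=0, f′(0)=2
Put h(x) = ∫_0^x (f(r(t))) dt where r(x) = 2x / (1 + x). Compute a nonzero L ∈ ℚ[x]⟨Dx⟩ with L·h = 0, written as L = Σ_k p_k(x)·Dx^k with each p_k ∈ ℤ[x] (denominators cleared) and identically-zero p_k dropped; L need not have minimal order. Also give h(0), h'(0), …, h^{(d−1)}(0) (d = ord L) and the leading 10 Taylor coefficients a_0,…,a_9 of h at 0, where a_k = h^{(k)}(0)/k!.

L = 16·Dx + (2 + 6·x + 6·x^2 + 2·x^3)·Dx^2 + (1 + 4·x + 6·x^2 + 4·x^3 + x^4)·Dx^3  (order 3).
h: a_k = 0, 0, 2, -4/3, -5/3, 28/5, -386/45, 60/7, -2461/630, -2516/405, …
ICs: h(0) = 0, h′(0) = 0, h′′(0) = 4.

f: a_k = 0, 2, 0, -4/3, 0, 4/15, 0, -8/315, 0, 4/2835, …
Substitute x→r, Dx→(1/r')Dx; clear ⇒ L₀.
Integrate: L := L₀·Dx.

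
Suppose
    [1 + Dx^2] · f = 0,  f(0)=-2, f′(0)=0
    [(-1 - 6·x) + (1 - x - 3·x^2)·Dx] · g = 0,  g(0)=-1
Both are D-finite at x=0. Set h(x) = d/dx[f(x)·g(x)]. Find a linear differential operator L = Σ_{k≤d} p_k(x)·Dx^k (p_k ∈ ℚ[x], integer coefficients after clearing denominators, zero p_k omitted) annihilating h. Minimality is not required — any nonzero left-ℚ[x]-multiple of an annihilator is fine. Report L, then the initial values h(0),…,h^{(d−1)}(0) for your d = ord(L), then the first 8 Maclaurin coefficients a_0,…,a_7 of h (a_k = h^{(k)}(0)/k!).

f: a_k = -2, 0, 1, 0, -1/12, 0, 1/360, 0, …
g: a_k = -1, -1, -4, -7, -19, -40, -97, -217, …
f·g: L₀ = L_f ⊗_s L_g, ord ≤ 2·1.
Differentiate: ansatz ord ≤ ord L₀ ⇒ L.
L = (83 - 2·x - 5·x^2 + 6·x^3 + 9·x^4) + (16 + 98·x + 18·x^2 + 36·x^3)·Dx + (-5 + 4·x + 13·x^2 + 6·x^3 + 9·x^4)·Dx^2  (order 2).
h: a_k = 2, 14, 39, 409/3, 4385/12, 63119/60, 994343/360, 18558737/2520, …
ICs: h(0) = 2, h′(0) = 14.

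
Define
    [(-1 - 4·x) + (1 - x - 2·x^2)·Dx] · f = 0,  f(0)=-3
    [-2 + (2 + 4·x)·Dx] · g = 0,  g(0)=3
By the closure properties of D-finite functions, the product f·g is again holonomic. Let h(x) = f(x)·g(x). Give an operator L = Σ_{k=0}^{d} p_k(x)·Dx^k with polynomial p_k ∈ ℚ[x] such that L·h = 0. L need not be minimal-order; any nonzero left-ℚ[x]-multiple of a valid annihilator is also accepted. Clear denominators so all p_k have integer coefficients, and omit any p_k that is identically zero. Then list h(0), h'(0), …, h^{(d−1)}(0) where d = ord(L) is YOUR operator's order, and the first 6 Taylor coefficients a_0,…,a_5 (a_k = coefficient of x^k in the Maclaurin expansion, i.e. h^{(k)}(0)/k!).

f: a_k = -3, -3, -9, -15, -33, -63, …
g: a_k = 3, 3, -3/2, 3/2, -15/8, 21/8, …
Product ⇒ symmetric product L₀, ord ≤ 1.
L = (2 + 5·x + 6·x^2) + (-1 - x + 4·x^2 + 4·x^3)·Dx  (order 1).
h: a_k = -9, -18, -63/2, -72, -1035/8, -1125/4, …
ICs: h(0) = -9.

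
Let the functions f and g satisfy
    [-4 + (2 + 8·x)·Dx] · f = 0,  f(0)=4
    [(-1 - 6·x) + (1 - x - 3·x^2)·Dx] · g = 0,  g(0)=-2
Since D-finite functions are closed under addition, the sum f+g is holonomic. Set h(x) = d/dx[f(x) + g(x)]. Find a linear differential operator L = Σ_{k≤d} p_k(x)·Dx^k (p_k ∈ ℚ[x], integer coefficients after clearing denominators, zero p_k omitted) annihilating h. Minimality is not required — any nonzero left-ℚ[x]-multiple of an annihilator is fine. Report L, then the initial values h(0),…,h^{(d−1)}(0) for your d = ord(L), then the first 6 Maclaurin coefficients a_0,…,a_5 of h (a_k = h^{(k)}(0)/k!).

L = (-90 - 516·x - 1548·x^2 - 1296·x^3 - 1620·x^4) + (-15 - 288·x - 1752·x^2 - 4068·x^3 - 4914·x^4 - 4860·x^5)·Dx + (5 + 45·x + 109·x^2 - 18·x^3 - 468·x^4 - 1278·x^5 - 1080·x^6)·Dx^2  (order 2).
h: a_k = 6, -32, 6, -312, 160, -3180, …
ICs: h(0) = 6, h′(0) = -32.

f: a_k = 4, 8, -8, 16, -40, 112, …
g: a_k = -2, -2, -8, -14, -38, -80, …
Sum ⇒ L₀ = lclm(L_f,L_g) in ℚ(x)⟨Dx⟩.
h=h₀': d/dx-closure on L₀ ⇒ L.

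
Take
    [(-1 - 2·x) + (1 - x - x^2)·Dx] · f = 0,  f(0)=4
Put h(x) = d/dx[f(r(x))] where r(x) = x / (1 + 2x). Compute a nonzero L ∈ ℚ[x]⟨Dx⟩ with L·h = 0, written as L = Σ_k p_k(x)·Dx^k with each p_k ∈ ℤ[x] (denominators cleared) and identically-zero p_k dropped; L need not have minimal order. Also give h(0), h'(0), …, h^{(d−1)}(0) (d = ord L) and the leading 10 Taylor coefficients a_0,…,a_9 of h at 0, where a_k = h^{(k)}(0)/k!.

L = (-6·x - 18·x^2 - 16·x^3) + (-1 - 9·x - 27·x^2 - 30·x^3 - 8·x^4)·Dx  (order 1).
h: a_k = 4, 0, -12, 48, -160, 504, -1540, 4608, -13572, 39480, …
ICs: h(0) = 4.

f: a_k = 4, 4, 8, 12, 20, 32, 52, 84, 136, 220, …
Change of var in L_f (x↦r) gives L₀.
h=h₀': d/dx-closure on L₀ ⇒ L.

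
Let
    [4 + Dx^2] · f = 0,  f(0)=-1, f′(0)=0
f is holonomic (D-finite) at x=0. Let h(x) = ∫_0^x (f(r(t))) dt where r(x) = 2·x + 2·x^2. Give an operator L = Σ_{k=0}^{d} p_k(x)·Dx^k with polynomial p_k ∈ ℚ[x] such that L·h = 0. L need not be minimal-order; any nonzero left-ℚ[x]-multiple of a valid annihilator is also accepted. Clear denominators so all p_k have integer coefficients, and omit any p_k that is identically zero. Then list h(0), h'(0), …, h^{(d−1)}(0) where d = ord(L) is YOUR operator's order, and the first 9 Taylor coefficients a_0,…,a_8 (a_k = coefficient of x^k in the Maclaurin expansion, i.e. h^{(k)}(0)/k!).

f: a_k = -1, 0, 2, 0, -2/3, 0, 4/45, 0, -2/315, …
Substitute x→r, Dx→(1/r')Dx; clear ⇒ L₀.
h=∫h₀ ⇒ L = L₀·Dx.
L = (16 + 96·x + 192·x^2 + 128·x^3)·Dx - 2·Dx^2 + (1 + 2·x)·Dx^3  (order 3).
h: a_k = 0, -1, 0, 8/3, 4, -8/15, -64/9, -2624/315, -16/15, …
ICs: h(0) = 0, h′(0) = -1, h′′(0) = 0.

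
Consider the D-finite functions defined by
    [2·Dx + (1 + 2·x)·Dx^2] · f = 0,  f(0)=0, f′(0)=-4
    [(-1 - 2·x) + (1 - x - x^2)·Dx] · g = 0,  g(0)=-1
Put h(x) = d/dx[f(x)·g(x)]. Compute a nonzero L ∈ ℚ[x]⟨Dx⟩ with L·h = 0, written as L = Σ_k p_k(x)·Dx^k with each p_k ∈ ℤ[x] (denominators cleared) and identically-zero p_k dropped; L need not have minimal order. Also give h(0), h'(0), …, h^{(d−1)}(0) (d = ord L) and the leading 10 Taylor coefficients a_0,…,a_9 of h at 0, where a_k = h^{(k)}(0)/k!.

f: a_k = 0, -4, 4, -16/3, 8, -64/5, 64/3, -256/7, 64, -1024/9, …
g: a_k = -1, -1, -2, -3, -5, -8, -13, -21, -34, -55, …
f·g: L₀ = L_f ⊗_s L_g, ord ≤ 2·1.
h=h₀': d/dx-closure on L₀ ⇒ L.
L = (14 + 36·x + 36·x^2) + (1 + 16·x + 42·x^2 + 28·x^3)·Dx + (-1 - 3·x + x^2 + 8·x^3 + 4·x^4)·Dx^2  (order 2).
h: a_k = 4, 0, 28, 16/3, 352/3, 104/5, 6668/15, 832/35, 11356/7, -13592/63, …
ICs: h(0) = 4, h′(0) = 0.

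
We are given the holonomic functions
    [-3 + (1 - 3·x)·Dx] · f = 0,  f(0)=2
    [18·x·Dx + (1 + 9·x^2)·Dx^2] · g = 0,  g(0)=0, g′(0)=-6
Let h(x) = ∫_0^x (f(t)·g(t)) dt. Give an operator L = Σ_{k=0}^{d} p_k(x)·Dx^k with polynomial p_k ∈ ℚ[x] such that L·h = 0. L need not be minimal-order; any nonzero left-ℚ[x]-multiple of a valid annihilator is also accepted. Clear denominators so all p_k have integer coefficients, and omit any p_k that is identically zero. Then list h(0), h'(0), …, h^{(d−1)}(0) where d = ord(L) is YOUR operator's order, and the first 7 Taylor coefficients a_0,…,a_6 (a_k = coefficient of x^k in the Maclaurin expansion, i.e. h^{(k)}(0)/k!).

f: a_k = 2, 6, 18, 54, 162, 486, 1458, …
g: a_k = 0, -6, 0, 18, 0, -486/5, 0, …
L₀ := L_f ⊗_s L_g (sym. prod.), ord ≤ 2.
Integrate: L := L₀·Dx.
L = 54·x·Dx + (6 - 18·x + 108·x^2)·Dx^2 + (-1 + 3·x - 9·x^2 + 27·x^3)·Dx^3  (order 3).
h: a_k = 0, 0, -6, -12, -18, -216/5, -702/5, …
ICs: h(0) = 0, h′(0) = 0, h′′(0) = -12.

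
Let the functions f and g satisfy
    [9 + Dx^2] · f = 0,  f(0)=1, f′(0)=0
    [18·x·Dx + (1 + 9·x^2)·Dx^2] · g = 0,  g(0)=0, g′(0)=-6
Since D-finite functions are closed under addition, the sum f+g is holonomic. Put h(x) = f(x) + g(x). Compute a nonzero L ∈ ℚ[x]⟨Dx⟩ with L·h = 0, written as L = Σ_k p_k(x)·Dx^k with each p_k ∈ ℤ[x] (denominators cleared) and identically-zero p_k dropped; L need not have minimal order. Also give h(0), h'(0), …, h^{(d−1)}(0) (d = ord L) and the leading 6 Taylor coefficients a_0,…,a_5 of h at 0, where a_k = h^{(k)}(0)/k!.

L = (-1782·x + 20412·x^3 + 13122·x^5)·Dx + (-9 + 567·x^2 + 6561·x^4 + 6561·x^6)·Dx^2 + (-198·x + 2268·x^3 + 1458·x^5)·Dx^3 + (-1 + 63·x^2 + 729·x^4 + 729·x^6)·Dx^4  (order 4).
h: a_k = 1, -6, -9/2, 18, 27/8, -486/5, …
ICs: h(0) = 1, h′(0) = -6, h′′(0) = -9, h′′′(0) = 108.

f: a_k = 1, 0, -9/2, 0, 27/8, 0, …
g: a_k = 0, -6, 0, 18, 0, -486/5, …
f+g: L₀ = lclm(L_f,L_g), ord ≤ 2+2.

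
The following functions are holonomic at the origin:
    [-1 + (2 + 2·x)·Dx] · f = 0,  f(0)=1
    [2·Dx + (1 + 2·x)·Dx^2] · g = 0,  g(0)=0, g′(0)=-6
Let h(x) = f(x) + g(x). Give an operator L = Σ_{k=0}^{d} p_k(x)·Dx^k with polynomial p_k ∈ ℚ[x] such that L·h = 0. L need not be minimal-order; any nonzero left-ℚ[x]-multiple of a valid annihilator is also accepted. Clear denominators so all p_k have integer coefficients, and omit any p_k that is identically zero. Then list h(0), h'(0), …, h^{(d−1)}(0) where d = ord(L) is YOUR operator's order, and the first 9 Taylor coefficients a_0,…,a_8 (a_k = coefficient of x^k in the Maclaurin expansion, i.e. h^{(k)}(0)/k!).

f: a_k = 1, 1/2, -1/8, 1/16, -5/128, 7/256, -21/1024, 33/2048, -429/32768, …
g: a_k = 0, -6, 6, -8, 12, -96/5, 32, -384/7, 96, …
f+g: L₀ = lclm(L_f,L_g), ord ≤ 1+2.
L = (10 + 4·x)·Dx + (29 + 52·x + 20·x^2)·Dx^2 + (6 + 22·x + 24·x^2 + 8·x^3)·Dx^3  (order 3).
h: a_k = 1, -11/2, 47/8, -127/16, 1531/128, -24541/1280, 32747/1024, -786201/14336, 3145299/32768, …
ICs: h(0) = 1, h′(0) = -11/2, h′′(0) = 47/4.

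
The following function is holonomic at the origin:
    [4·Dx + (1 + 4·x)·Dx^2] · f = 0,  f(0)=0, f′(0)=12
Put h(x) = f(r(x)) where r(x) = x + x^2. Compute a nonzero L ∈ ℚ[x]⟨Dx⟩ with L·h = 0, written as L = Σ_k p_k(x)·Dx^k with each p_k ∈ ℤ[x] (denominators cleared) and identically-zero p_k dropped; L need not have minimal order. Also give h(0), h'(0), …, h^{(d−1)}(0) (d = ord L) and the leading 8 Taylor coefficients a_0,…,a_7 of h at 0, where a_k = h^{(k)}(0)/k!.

f: a_k = 0, 12, -24, 64, -192, 3072/5, -2048, 49152/7, …
Change of var in L_f (x↦r) gives L₀.
L = 2·Dx + (1 + 2·x)·Dx^2  (order 2).
h: a_k = 0, 12, -12, 16, -24, 192/5, -64, 768/7, …
ICs: h(0) = 0, h′(0) = 12.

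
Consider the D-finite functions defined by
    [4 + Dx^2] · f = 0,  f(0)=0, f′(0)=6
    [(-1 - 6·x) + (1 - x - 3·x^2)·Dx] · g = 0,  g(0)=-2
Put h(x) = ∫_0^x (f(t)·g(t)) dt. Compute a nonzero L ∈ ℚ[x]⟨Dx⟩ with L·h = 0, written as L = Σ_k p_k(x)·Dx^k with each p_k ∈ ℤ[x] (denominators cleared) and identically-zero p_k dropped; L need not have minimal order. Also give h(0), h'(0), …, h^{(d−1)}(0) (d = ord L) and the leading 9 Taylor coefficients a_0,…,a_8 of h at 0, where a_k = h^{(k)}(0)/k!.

L = (2 + 4·x + 12·x^2)·Dx + (2 + 12·x)·Dx^2 + (-1 + x + 3·x^2)·Dx^3  (order 3).
h: a_k = 0, 0, -6, -4, -10, -76/5, -494/15, -304/5, -26729/210, …
ICs: h(0) = 0, h′(0) = 0, h′′(0) = -12.

f: a_k = 0, 6, 0, -4, 0, 4/5, 0, -8/105, 0, …
g: a_k = -2, -2, -8, -14, -38, -80, -194, -434, -1016, …
Sym-product of L_f,L_g gives L₀ (≤ ord 2).
h=∫h₀ ⇒ L = L₀·Dx.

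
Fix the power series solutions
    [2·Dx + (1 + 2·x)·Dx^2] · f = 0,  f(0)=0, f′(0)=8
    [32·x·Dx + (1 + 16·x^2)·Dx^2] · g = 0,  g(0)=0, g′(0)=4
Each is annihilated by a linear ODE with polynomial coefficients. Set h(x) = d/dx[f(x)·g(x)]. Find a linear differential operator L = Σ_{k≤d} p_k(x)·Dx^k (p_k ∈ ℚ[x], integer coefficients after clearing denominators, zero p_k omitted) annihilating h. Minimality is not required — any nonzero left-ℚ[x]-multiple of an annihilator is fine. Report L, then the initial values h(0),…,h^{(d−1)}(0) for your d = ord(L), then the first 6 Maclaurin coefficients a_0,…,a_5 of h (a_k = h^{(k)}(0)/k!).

L = (2304 + 8960·x + 114688·x^2 + 552960·x^3 + 983040·x^4 + 851968·x^5 + 1048576·x^7) + (1032 + 14720·x + 111872·x^2 + 616448·x^3 + 1884160·x^4 + 3047424·x^5 + 2293760·x^6 + 1572864·x^7 + 3670016·x^8)·Dx + (72 + 2512·x + 19968·x^2 + 99072·x^3 + 393216·x^4 + 1019904·x^5 + 1572864·x^6 + 1376256·x^7 + 1572864·x^8 + 2097152·x^9)·Dx^2 + (17 + 132·x + 964·x^2 + 4864·x^3 + 18432·x^4 + 55296·x^5 + 129024·x^6 + 196608·x^7 + 196608·x^8 + 262144·x^9 + 262144·x^10)·Dx^3  (order 3).
h: a_k = 0, 64, -96, -512, 1600/3, 136192/15, …
ICs: h(0) = 0, h′(0) = 64, h′′(0) = -192.

f: a_k = 0, 8, -8, 32/3, -16, 128/5, …
g: a_k = 0, 4, 0, -64/3, 0, 1024/5, …
L₀ := L_f ⊗_s L_g (sym. prod.), ord ≤ 4.
Derive L from L₀ (diff closure).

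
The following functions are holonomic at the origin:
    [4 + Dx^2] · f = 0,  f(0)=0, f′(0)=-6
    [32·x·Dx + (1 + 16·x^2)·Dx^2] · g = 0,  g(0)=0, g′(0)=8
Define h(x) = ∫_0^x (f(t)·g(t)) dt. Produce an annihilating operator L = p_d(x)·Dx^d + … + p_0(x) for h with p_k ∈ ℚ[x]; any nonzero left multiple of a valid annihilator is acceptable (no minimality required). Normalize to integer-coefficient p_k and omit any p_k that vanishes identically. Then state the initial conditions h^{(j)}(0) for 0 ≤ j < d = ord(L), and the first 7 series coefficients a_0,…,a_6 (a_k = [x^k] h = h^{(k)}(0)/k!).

L = (1360 + 60416·x^2 + 106496·x^4 + 262144·x^6 + 1048576·x^8)·Dx + (2304·x + 45056·x^3 + 196608·x^5 + 1048576·x^7)·Dx^2 + (360 + 15872·x^2 + 36864·x^4 + 131072·x^6 + 524288·x^8)·Dx^3 + (576·x + 11264·x^3 + 49152·x^5 + 262144·x^7)·Dx^4 + (5 + 192·x^2 + 2560·x^4 + 16384·x^6 + 65536·x^8)·Dx^5  (order 5).
h: a_k = 0, 0, 0, -16, 0, 288/5, 0, …
ICs: h(0) = 0, h′(0) = 0, h′′(0) = 0, h′′′(0) = -96, h′′′′(0) = 0.

f: a_k = 0, -6, 0, 4, 0, -4/5, 0, …
g: a_k = 0, 8, 0, -128/3, 0, 2048/5, 0, …
Product ⇒ symmetric product L₀, ord ≤ 4.
∫: right-multiply L₀ by Dx.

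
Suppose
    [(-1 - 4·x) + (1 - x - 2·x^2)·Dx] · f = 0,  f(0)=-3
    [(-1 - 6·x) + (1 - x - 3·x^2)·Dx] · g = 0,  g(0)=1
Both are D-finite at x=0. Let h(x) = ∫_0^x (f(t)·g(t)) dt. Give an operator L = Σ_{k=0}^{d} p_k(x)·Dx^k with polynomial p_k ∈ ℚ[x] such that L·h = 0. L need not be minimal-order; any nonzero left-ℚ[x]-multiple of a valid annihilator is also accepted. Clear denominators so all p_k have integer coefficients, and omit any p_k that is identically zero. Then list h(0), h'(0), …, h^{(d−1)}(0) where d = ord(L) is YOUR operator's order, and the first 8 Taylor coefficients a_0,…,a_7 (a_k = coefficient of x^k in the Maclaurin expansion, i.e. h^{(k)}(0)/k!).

L = (-2 - 8·x + 15·x^2 + 24·x^3)·Dx + (1 - 2·x - 4·x^2 + 5·x^3 + 6·x^4)·Dx^2  (order 2).
h: a_k = 0, -3, -3, -8, -57/4, -162/5, -66, -1011/7, …
ICs: h(0) = 0, h′(0) = -3.

f: a_k = -3, -3, -9, -15, -33, -63, -129, -255, …
g: a_k = 1, 1, 4, 7, 19, 40, 97, 217, …
L₀ := L_f ⊗_s L_g (sym. prod.), ord ≤ 1.
h=∫₀ˣh₀: take L = L₀·Dx.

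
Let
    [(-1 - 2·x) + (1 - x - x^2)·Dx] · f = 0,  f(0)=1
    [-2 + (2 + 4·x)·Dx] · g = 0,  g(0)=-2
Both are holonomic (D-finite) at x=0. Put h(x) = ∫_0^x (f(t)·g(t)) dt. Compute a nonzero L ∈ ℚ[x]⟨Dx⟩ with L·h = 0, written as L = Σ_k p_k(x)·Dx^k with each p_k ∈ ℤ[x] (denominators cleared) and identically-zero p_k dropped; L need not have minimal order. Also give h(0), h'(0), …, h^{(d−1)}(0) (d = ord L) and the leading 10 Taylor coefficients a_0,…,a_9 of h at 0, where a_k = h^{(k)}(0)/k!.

L = (2 + 3·x + 3·x^2)·Dx + (-1 - x + 3·x^2 + 2·x^3)·Dx^2  (order 2).
h: a_k = 0, -2, -2, -5/3, -5/2, -11/4, -17/4, -293/56, -265/32, -6155/576, …
ICs: h(0) = 0, h′(0) = -2.

f: a_k = 1, 1, 2, 3, 5, 8, 13, 21, 34, 55, …
g: a_k = -2, -2, 1, -1, 5/4, -7/4, 21/8, -33/8, 429/64, -715/64, …
L₀ := L_f ⊗_s L_g (sym. prod.), ord ≤ 1.
h=∫₀ˣh₀: take L = L₀·Dx.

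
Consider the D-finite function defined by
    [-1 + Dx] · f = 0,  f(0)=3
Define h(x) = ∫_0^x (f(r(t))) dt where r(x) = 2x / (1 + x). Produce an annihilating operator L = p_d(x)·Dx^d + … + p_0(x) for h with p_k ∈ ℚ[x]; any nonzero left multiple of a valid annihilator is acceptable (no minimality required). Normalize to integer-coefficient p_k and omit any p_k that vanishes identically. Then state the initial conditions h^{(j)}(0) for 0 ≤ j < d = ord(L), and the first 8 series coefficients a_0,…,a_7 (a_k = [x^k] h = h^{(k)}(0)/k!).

f: a_k = 3, 3, 3/2, 1/2, 1/8, 1/40, 1/240, 1/1680, …
h₀=f(r): pull back L_f along r ⇒ L₀.
∫: right-multiply L₀ by Dx.
L = -2·Dx + (1 + 2·x + x^2)·Dx^2  (order 2).
h: a_k = 0, 3, 3, 0, -1/2, 2/5, -1/5, 4/105, …
ICs: h(0) = 0, h′(0) = 3.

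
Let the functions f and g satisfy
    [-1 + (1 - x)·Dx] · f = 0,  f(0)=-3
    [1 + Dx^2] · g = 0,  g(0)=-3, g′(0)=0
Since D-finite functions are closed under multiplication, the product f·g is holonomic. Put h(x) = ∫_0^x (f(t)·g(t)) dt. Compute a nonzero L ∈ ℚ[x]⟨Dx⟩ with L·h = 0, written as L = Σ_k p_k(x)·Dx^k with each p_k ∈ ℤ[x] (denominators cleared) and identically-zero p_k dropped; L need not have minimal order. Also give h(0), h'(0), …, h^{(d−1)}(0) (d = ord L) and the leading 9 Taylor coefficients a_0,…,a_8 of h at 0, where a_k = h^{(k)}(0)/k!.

L = (-1 + x)·Dx + 2·Dx^2 + (-1 + x)·Dx^3  (order 3).
h: a_k = 0, 9, 9/2, 3/2, 9/8, 39/40, 13/16, 389/560, 389/640, …
ICs: h(0) = 0, h′(0) = 9, h′′(0) = 9.

f: a_k = -3, -3, -3, -3, -3, -3, -3, -3, -3, …
g: a_k = -3, 0, 3/2, 0, -1/8, 0, 1/240, 0, -1/13440, …
f·g: L₀ = L_f ⊗_s L_g, ord ≤ 1·2.
Integrate: L := L₀·Dx.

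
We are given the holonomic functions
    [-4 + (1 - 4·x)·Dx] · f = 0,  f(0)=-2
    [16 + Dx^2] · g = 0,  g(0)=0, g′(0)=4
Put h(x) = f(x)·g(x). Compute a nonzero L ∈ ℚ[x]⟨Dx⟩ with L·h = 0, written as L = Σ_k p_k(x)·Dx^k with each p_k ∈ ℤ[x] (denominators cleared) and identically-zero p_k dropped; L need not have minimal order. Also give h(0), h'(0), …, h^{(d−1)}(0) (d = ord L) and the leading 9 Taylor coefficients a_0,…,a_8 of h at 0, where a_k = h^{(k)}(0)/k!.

f: a_k = -2, -8, -32, -128, -512, -2048, -8192, -32768, -131072, …
g: a_k = 0, 4, 0, -32/3, 0, 128/15, 0, -1024/315, 0, …
f·g: L₀ = L_f ⊗_s L_g, ord ≤ 1·2.
L = (-16 + 64·x) + 8·Dx + (-1 + 4·x)·Dx^2  (order 2).
h: a_k = 0, -8, -32, -320/3, -1280/3, -25856/15, -103424/15, -8685568/315, -34742272/315, …
ICs: h(0) = 0, h′(0) = -8.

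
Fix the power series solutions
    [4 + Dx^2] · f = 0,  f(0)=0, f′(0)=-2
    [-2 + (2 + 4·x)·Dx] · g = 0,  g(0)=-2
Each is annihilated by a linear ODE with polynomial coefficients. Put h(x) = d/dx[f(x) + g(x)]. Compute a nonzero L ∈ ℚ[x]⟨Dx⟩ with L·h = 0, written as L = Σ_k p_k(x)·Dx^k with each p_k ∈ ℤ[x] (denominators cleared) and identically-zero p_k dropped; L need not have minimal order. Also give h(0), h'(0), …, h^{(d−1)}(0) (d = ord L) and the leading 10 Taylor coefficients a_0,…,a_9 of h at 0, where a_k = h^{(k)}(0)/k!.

L = (-76 - 64·x - 64·x^2) + (-28 - 120·x - 192·x^2 - 128·x^3)·Dx + (-19 - 16·x - 16·x^2)·Dx^2 + (-7 - 30·x - 48·x^2 - 32·x^3)·Dx^3  (order 3).
h: a_k = -4, 2, 1, 5, -121/12, 63/4, -10331/360, 429/8, -2027281/20160, 12155/64, …
ICs: h(0) = -4, h′(0) = 2, h′′(0) = 2.

f: a_k = 0, -2, 0, 4/3, 0, -4/15, 0, 8/315, 0, -4/2835, …
g: a_k = -2, -2, 1, -1, 5/4, -7/4, 21/8, -33/8, 429/64, -715/64, …
h₀=f+g: left-lcm gives L₀, ord ≤ 3.
Derive L from L₀ (diff closure).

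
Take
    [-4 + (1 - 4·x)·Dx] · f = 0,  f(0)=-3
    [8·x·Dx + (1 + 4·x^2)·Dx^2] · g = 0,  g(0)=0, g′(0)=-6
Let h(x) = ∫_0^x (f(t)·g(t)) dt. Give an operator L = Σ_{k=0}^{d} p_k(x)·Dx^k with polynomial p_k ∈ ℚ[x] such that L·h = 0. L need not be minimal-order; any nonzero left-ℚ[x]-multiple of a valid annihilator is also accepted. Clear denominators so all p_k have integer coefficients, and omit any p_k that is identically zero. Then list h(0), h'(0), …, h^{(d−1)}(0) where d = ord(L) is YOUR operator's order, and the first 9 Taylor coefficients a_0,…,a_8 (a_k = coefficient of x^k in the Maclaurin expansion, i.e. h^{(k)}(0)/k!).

f: a_k = -3, -12, -48, -192, -768, -3072, -12288, -49152, -196608, …
g: a_k = 0, -6, 0, 8, 0, -96/5, 0, 384/7, 0, …
f·g: L₀ = L_f ⊗_s L_g, ord ≤ 1·2.
h=∫₀ˣh₀: take L = L₀·Dx.
L = 32·x·Dx + (8 - 8·x + 64·x^2)·Dx^2 + (-1 + 4·x - 4·x^2 + 16·x^3)·Dx^3  (order 3).
h: a_k = 0, 0, 9, 24, 66, 1056/5, 3568/5, 85632/35, 298992/35, …
ICs: h(0) = 0, h′(0) = 0, h′′(0) = 18.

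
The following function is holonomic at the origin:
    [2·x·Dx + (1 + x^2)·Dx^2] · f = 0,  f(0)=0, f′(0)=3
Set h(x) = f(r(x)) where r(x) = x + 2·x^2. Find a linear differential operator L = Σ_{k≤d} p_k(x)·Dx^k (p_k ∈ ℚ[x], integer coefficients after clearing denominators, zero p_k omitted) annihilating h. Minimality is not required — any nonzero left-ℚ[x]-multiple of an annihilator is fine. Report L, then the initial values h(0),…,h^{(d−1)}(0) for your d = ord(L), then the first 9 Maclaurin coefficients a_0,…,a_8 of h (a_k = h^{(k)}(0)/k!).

f: a_k = 0, 3, 0, -1, 0, 3/5, 0, -3/7, 0, …
h₀=f(r): pull back L_f along r ⇒ L₀.
L = (-4 + 2·x + 16·x^2 + 48·x^3 + 48·x^4)·Dx + (1 + 4·x + x^2 + 8·x^3 + 20·x^4 + 16·x^5)·Dx^2  (order 2).
h: a_k = 0, 3, 6, -1, -6, -57/5, -2, 165/7, 42, …
ICs: h(0) = 0, h′(0) = 3.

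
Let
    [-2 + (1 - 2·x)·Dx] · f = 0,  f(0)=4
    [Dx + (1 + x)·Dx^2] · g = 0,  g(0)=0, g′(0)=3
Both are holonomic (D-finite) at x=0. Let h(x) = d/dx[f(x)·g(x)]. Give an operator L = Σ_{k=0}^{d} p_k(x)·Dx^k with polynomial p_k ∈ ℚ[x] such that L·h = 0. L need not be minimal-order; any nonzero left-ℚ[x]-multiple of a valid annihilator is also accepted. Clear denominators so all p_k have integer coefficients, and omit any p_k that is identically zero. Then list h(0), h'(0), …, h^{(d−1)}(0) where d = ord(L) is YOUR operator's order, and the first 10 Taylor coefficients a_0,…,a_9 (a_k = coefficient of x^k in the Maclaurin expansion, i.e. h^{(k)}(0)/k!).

f: a_k = 4, 8, 16, 32, 64, 128, 256, 512, 1024, 2048, …
g: a_k = 0, 3, -3/2, 1, -3/4, 3/5, -1/2, 3/7, -3/8, 1/3, …
L₀ := L_f ⊗_s L_g (sym. prod.), ord ≤ 2.
h=h₀': d/dx-closure on L₀ ⇒ L.
L = 8 + (4 + 10·x)·Dx + (-1 + x + 2·x^2)·Dx^2  (order 2).
h: a_k = 12, 36, 120, 308, 782, 9324/5, 21816/5, 348636/35, 784851/35, 1046216/21, …
ICs: h(0) = 12, h′(0) = 36.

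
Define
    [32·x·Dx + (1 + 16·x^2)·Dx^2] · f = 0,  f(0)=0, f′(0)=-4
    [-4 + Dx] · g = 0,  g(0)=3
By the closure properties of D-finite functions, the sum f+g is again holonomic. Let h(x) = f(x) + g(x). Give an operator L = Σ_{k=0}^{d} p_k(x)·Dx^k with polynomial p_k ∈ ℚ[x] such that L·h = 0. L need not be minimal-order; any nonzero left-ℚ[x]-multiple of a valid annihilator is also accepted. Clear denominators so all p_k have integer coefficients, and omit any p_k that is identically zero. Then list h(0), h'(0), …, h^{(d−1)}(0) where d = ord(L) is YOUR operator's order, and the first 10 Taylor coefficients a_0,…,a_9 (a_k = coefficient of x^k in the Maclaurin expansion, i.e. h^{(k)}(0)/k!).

L = (32 - 256·x - 512·x^2)·Dx + (-12 + 48·x + 64·x^2 - 256·x^3)·Dx^2 + (1 + 4·x + 16·x^2 + 64·x^3)·Dx^3  (order 3).
h: a_k = 3, 8, 24, 160/3, 32, -896/5, 256/15, 246784/105, 512/105, -27523072/945, …
ICs: h(0) = 3, h′(0) = 8, h′′(0) = 48.

f: a_k = 0, -4, 0, 64/3, 0, -1024/5, 0, 16384/7, 0, -262144/9, …
g: a_k = 3, 12, 24, 32, 32, 128/5, 256/15, 1024/105, 512/105, 2048/945, …
Sum ⇒ L₀ = lclm(L_f,L_g) in ℚ(x)⟨Dx⟩.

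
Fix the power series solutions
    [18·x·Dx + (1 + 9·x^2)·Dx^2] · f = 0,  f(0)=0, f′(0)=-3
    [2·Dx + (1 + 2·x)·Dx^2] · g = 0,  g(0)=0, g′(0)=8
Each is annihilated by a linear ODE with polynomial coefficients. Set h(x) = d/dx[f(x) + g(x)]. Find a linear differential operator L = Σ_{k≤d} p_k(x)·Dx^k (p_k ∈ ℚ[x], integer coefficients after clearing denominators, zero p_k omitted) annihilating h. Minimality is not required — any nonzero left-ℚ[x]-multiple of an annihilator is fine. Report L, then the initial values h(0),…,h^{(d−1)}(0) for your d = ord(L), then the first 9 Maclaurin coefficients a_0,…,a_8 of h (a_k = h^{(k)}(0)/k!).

L = (-18 - 108·x + 486·x^2 + 324·x^3) + (-13 - 36·x + 135·x^2 + 972·x^3 + 648·x^4)·Dx + (-1 + 7·x + 18·x^2 + 81·x^3 + 243·x^4 + 162·x^5)·Dx^2  (order 2).
h: a_k = 5, -16, 59, -64, -115, -256, 2699, -1024, -17635, …
ICs: h(0) = 5, h′(0) = -16.

f: a_k = 0, -3, 0, 9, 0, -243/5, 0, 2187/7, 0, …
g: a_k = 0, 8, -8, 32/3, -16, 128/5, -128/3, 512/7, -128, …
h₀=f+g: left-lcm gives L₀, ord ≤ 4.
Differentiate: ansatz ord ≤ ord L₀ ⇒ L.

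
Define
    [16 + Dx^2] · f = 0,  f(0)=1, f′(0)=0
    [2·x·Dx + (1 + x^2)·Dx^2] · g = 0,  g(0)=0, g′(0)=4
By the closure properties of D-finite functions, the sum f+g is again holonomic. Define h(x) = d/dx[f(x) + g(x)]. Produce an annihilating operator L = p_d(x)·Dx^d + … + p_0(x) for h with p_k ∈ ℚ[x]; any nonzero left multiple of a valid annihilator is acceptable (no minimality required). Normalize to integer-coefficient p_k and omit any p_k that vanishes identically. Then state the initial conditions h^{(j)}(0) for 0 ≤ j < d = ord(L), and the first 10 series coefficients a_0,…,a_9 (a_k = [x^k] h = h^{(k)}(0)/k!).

f: a_k = 1, 0, -8, 0, 32/3, 0, -256/45, 0, 512/315, 0, …
g: a_k = 0, 4, 0, -4/3, 0, 4/5, 0, -4/7, 0, 4/9, …
f+g: L₀ = lclm(L_f,L_g), ord ≤ 2+2.
h₀' ⇒ L via d/dx closure of L₀.
L = (64·x + 704·x^3 + 256·x^5) + (112 + 416·x^2 + 432·x^4 + 128·x^6)·Dx + (4·x + 44·x^3 + 16·x^5)·Dx^2 + (7 + 26·x^2 + 27·x^4 + 8·x^6)·Dx^3  (order 3).
h: a_k = 4, -16, -4, 128/3, 4, -512/15, -4, 4096/315, 4, -8192/2835, …
ICs: h(0) = 4, h′(0) = -16, h′′(0) = -8.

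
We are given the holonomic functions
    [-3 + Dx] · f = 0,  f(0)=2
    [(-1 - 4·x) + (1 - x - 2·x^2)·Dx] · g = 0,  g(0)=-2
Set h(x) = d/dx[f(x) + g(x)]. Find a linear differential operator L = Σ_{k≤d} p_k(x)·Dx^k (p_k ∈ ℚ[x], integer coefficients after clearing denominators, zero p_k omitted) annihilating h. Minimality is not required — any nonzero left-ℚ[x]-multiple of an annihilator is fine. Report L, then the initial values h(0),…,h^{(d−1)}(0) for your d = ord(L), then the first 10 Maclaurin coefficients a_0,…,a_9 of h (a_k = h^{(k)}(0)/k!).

L = (12 + 126·x + 144·x^2 + 336·x^3 + 144·x^4) + (-7 - 42·x - 81·x^2 - 88·x^3 + 60·x^4 + 48·x^5)·Dx + (1 + 11·x^2 - 8·x^3 - 36·x^4 - 16·x^5)·Dx^2  (order 2).
h: a_k = 4, 6, -3, -61, -759/4, -10077/20, -47357/40, -765351/280, -13746933/2240, -30597671/2240, …
ICs: h(0) = 4, h′(0) = 6.

f: a_k = 2, 6, 9, 9, 27/4, 81/20, 81/40, 243/280, 729/2240, 243/2240, …
g: a_k = -2, -2, -6, -10, -22, -42, -86, -170, -342, -682, …
Weyl lclm of L_f,L_g ⇒ L₀ (ord ≤ 2).
h₀' ⇒ L via d/dx closure of L₀.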